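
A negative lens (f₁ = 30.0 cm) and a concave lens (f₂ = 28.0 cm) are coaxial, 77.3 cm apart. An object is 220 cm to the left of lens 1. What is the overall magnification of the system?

f₁ = −30.0 cm (diverging).
Lens 1: 1/d_i1 = 1/(-30.0) − 1/(220) = -0.03788, so d_i1 = -26.40 cm; m₁ = −d_i1/d_o1 = +0.1200.
d_o2 = 77.3 − (-26.40) = 103.7 cm.
f₂ = −28.0 cm (diverging).
Lens 2: 1/d_i2 = 1/(-28.0) − 1/(103.7) = -0.04536, so d_i2 = -22.05 cm; m₂ = −d_i2/d_o2 = +0.2126.
m = m₁·m₂ = (+0.1200)(+0.2126) = +0.0255.

m = +0.0255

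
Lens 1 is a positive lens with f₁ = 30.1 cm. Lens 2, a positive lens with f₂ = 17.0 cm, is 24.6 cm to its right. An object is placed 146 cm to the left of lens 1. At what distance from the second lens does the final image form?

Lens 1: 1/d_i1 = 1/f₁ − 1/d_o1 = 1/(30.1) − 1/(146) = 0.02637, so d_i1 = 37.92 cm.
The intermediate image is 37.92 cm to the right of lens 1, which lies 13.32 cm to the right of lens 2 — a virtual object — so d_o2 = −13.32 cm.
Lens 2: 1/d_i2 = 1/f₂ − 1/d_o2 = 1/(17.0) − 1/(-13.32) = 0.1339, so d_i2 = 7.47 cm.
The final image is real, 7.47 cm to the right of lens 2 (overall magnification ≈ -0.15).

7.47 cm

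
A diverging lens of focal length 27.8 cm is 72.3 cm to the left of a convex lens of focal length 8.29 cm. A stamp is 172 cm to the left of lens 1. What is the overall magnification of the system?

m = -0.0131

f₁ = −27.8 cm (diverging).
Lens 1: 1/d_i1 = 1/(-27.8) − 1/(172) = -0.04179, so d_i1 = -23.93 cm; m₁ = −d_i1/d_o1 = +0.1391.
d_o2 = 72.3 − (-23.93) = 96.23 cm.
Lens 2: 1/d_i2 = 1/(8.29) − 1/(96.23) = 0.1102, so d_i2 = 9.071 cm; m₂ = −d_i2/d_o2 = -0.09427.
m = m₁·m₂ = (+0.1391)(-0.09427) = -0.0131.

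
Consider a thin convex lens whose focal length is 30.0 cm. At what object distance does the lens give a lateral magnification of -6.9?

m = −d_i/d_o ⇒ d_i = −m·d_o.
1/f = 1/d_o + 1/d_i = 1/d_o − 1/(m·d_o) = (1 − 1/m)/d_o, so d_o = f(1 − 1/m) = (30.00)(1 − 1/(-6.9)) = 34.3 cm.

34.3 cm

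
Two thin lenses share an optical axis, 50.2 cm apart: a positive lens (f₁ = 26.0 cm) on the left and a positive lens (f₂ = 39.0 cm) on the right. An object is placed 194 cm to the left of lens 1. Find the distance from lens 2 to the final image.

Lens 1: 1/d_i1 = 1/f₁ − 1/d_o1 = 1/(26.0) − 1/(194) = 0.03331, so d_i1 = 30.02 cm.
The intermediate image is 30.02 cm to the right of lens 1, which is 50.2 − (30.02) = 20.18 cm to the left of lens 2, so d_o2 = +20.18 cm.
Lens 2: 1/d_i2 = 1/f₂ − 1/d_o2 = 1/(39.0) − 1/(20.18) = -0.02391, so d_i2 = -41.8 cm.
The final image is virtual, 41.8 cm to the left of lens 2 (overall magnification ≈ -0.32).

41.8 cm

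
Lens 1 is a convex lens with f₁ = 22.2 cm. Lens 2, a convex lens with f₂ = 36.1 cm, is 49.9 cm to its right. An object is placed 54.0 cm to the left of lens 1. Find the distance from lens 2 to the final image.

18.4 cm

Lens 1: 1/d_i1 = 1/f₁ − 1/d_o1 = 1/(22.2) − 1/(54.0) = 0.02653, so d_i1 = 37.70 cm.
The intermediate image is 37.70 cm to the right of lens 1, which is 49.9 − (37.70) = 12.20 cm to the left of lens 2, so d_o2 = +12.20 cm.
Lens 2: 1/d_i2 = 1/f₂ − 1/d_o2 = 1/(36.1) − 1/(12.20) = -0.05427, so d_i2 = -18.4 cm.
The final image is virtual, 18.4 cm to the left of lens 2 (overall magnification ≈ -1.1).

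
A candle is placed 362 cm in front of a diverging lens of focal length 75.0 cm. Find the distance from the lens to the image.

For a diverging lens, f = -75.0 cm.
Lens equation: 1/q = 1/f − 1/p = 1/(-75.00) − 1/(362) = -0.01333 − 0.002762 = -0.01610, so q = -62.1 cm.
The image is virtual, upright and reduced, on the same side as the object.

62.1 cm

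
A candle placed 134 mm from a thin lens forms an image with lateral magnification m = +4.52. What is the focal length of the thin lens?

f = 172 mm (converging)

m = −d_i/d_o ⇒ d_i = −m·d_o = −(+4.52)·(134) = -605.7 mm.
1/f = 1/d_o + 1/d_i = 1/(134) + 1/(-605.7) = 0.005812, so f = 172 mm.
Since f is positive, the thin lens is converging.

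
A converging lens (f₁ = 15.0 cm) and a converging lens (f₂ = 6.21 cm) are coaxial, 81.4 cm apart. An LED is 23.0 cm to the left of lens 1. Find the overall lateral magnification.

m = +0.363

Lens 1: 1/d_i1 = 1/(15.0) − 1/(23.0) = 0.02319, so d_i1 = 43.12 cm; m₁ = −d_i1/d_o1 = -1.875.
d_o2 = 81.4 − (43.12) = 38.28 cm.
Lens 2: 1/d_i2 = 1/(6.21) − 1/(38.28) = 0.1349, so d_i2 = 7.412 cm; m₂ = −d_i2/d_o2 = -0.1936.
m = m₁·m₂ = (-1.875)(-0.1936) = +0.363.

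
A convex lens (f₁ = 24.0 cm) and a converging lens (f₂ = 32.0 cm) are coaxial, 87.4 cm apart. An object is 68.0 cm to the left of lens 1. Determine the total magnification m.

m = +0.953

Lens 1: 1/d_i1 = 1/(24.0) − 1/(68.0) = 0.02696, so d_i1 = 37.09 cm; m₁ = −d_i1/d_o1 = -0.5454.
d_o2 = 87.4 − (37.09) = 50.31 cm.
Lens 2: 1/d_i2 = 1/(32.0) − 1/(50.31) = 0.01137, so d_i2 = 87.93 cm; m₂ = −d_i2/d_o2 = -1.748.
m = m₁·m₂ = (-0.5454)(-1.748) = +0.953.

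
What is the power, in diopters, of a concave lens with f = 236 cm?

P = -0.424 D

For a concave lens, f = −236 cm.
f = -236 cm = -2.36 m.
P = 1/f = 1/(-2.36 m) = -0.424 D.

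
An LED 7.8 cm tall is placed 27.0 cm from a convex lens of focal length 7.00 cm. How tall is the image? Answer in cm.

1/d_i = 1/f − 1/d_o = 1/(7.000) − 1/(27.0) = 0.1058, so d_i = 9.450 cm.
m = −d_i/d_o = -0.3500.
|h_i| = |m|·h_o = 0.3500 × 7.8 = 2.73 cm. The image is real, inverted and reduced, on the far side of the lens.

2.73 cm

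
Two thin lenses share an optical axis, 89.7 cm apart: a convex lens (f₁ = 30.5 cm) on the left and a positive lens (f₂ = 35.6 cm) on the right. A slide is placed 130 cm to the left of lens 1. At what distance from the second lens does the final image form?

Lens 1: 1/d_i1 = 1/f₁ − 1/d_o1 = 1/(30.5) − 1/(130) = 0.02509, so d_i1 = 39.85 cm.
The intermediate image is 39.85 cm to the right of lens 1, which is 89.7 − (39.85) = 49.85 cm to the left of lens 2, so d_o2 = +49.85 cm.
Lens 2: 1/d_i2 = 1/f₂ − 1/d_o2 = 1/(35.6) − 1/(49.85) = 0.008030, so d_i2 = 125 cm.
The final image is real, 125 cm to the right of lens 2 (overall magnification ≈ 0.77).

125 cm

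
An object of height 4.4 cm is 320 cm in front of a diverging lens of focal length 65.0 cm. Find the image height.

For a diverging lens, f = -65.0 cm.
1/d_i = 1/f − 1/d_o = 1/(-65.00) − 1/(320) = -0.01851, so d_i = -54.03 cm.
m = −d_i/d_o = +0.1688.
|h_i| = |m|·h_o = 0.1688 × 4.4 = 0.743 cm. The image is virtual, upright and reduced, on the same side as the object.

0.743 cm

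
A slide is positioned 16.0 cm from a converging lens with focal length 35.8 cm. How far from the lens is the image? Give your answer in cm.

Thin-lens equation: 1/d_i = 1/f − 1/d_o = 1/(35.80) − 1/(16.0) = 0.02793 − 0.06250 = -0.03457, so d_i = -28.9 cm.
The image is virtual, upright and enlarged, on the same side as the object.

28.9 cm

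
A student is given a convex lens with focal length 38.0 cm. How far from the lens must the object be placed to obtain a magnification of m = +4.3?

m = −d_i/d_o ⇒ d_i = −m·d_o.
1/f = 1/d_o + 1/d_i = 1/d_o − 1/(m·d_o) = (1 − 1/m)/d_o, so d_o = f(1 − 1/m) = (38.00)(1 − 1/(+4.3)) = 29.2 cm.

29.2 cm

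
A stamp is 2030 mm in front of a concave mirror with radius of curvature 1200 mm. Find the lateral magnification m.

f = R/2 = 1200/2 = 600.0 mm.
1/d_i = 1/f − 1/d_o = 1/(600.0) − 1/(2030) = 0.001174, so d_i = 851.7 mm.
m = −d_i/d_o = −(851.7)/(2030) = -0.420.
The image is real, inverted and reduced, in front of the mirror.

m = -0.420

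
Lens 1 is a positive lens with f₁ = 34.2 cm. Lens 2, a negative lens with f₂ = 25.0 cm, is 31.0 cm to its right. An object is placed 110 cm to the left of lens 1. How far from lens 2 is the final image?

73.1 cm

Lens 1: 1/d_i1 = 1/f₁ − 1/d_o1 = 1/(34.2) − 1/(110) = 0.02015, so d_i1 = 49.63 cm.
The intermediate image is 49.63 cm to the right of lens 1, which lies 18.63 cm to the right of lens 2 — a virtual object — so d_o2 = −18.63 cm.
Lens 2 is diverging, so f₂ = −25.0 cm.
Lens 2: 1/d_i2 = 1/f₂ − 1/d_o2 = 1/(-25.0) − 1/(-18.63) = 0.01368, so d_i2 = 73.1 cm.
The final image is real, 73.1 cm to the right of lens 2 (overall magnification ≈ -1.8).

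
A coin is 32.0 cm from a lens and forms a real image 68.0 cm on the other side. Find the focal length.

f = 21.8 cm (converging)

Real image ⇒ d_i = +68.0 cm.
1/f = 1/d_o + 1/d_i = 1/(32.0) + 1/(68.0) = 0.04596, so f = 21.8 cm.
Since f is positive, the lens is converging.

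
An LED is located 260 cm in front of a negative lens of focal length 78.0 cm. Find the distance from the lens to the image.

For a negative lens, f = -78.0 cm.
Lens equation: 1/q = 1/f − 1/p = 1/(-78.00) − 1/(260) = -0.01282 − 0.003846 = -0.01667, so q = -60.0 cm.
The image is virtual, upright and reduced, on the same side as the object.

60.0 cm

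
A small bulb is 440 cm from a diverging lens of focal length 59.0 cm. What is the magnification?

For a diverging lens, f = -59.0 cm.
1/d_i = 1/f − 1/d_o = 1/(-59.00) − 1/(440) = -0.01922, so d_i = -52.02 cm.
m = −d_i/d_o = −(-52.02)/(440) = +0.118.
The image is virtual, upright and reduced, on the same side as the object.

m = +0.118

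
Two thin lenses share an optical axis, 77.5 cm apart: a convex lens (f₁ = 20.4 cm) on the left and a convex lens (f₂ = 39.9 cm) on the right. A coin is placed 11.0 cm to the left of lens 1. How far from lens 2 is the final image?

Lens 1: 1/d_i1 = 1/f₁ − 1/d_o1 = 1/(20.4) − 1/(11.0) = -0.04189, so d_i1 = -23.87 cm.
The intermediate image is 23.87 cm to the left of lens 1 (virtual), which is 77.5 − (-23.87) = 101.4 cm to the left of lens 2, so d_o2 = +101.4 cm.
Lens 2: 1/d_i2 = 1/f₂ − 1/d_o2 = 1/(39.9) − 1/(101.4) = 0.01520, so d_i2 = 65.8 cm.
The final image is real, 65.8 cm to the right of lens 2 (overall magnification ≈ -1.4).

65.8 cm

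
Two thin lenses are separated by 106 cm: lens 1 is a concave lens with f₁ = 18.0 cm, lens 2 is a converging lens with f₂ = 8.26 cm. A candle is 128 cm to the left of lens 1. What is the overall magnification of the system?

m = -0.00897

f₁ = −18.0 cm (diverging).
Lens 1: 1/d_i1 = 1/(-18.0) − 1/(128) = -0.06337, so d_i1 = -15.78 cm; m₁ = −d_i1/d_o1 = +0.1233.
d_o2 = 106 − (-15.78) = 121.8 cm.
Lens 2: 1/d_i2 = 1/(8.26) − 1/(121.8) = 0.1129, so d_i2 = 8.861 cm; m₂ = −d_i2/d_o2 = -0.07275.
m = m₁·m₂ = (+0.1233)(-0.07275) = -0.00897.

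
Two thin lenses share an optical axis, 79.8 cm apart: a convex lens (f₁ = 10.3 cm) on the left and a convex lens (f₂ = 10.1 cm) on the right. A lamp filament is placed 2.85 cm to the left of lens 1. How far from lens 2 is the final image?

11.5 cm

Lens 1: 1/d_i1 = 1/f₁ − 1/d_o1 = 1/(10.3) − 1/(2.85) = -0.2538, so d_i1 = -3.940 cm.
The intermediate image is 3.940 cm to the left of lens 1 (virtual), which is 79.8 − (-3.940) = 83.74 cm to the left of lens 2, so d_o2 = +83.74 cm.
Lens 2: 1/d_i2 = 1/f₂ − 1/d_o2 = 1/(10.1) − 1/(83.74) = 0.08707, so d_i2 = 11.5 cm.
The final image is real, 11.5 cm to the right of lens 2 (overall magnification ≈ -0.19).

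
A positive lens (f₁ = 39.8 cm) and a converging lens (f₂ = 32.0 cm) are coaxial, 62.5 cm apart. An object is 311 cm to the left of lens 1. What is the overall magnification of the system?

Lens 1: 1/d_i1 = 1/(39.8) − 1/(311) = 0.02191, so d_i1 = 45.64 cm; m₁ = −d_i1/d_o1 = -0.1468.
d_o2 = 62.5 − (45.64) = 16.86 cm.
Lens 2: 1/d_i2 = 1/(32.0) − 1/(16.86) = -0.02806, so d_i2 = -35.64 cm; m₂ = −d_i2/d_o2 = +2.114.
m = m₁·m₂ = (-0.1468)(+2.114) = -0.310.

m = -0.310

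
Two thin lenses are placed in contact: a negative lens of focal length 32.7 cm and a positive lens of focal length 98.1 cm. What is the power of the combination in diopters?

P = -2.04 D

P₁ = 1/f₁ = 1/(-0.327 m) = -3.058 D; P₂ = 1/f₂ = 1/(0.981 m) = +1.019 D.
For thin lenses in contact, P = P₁ + P₂ = (-3.058) + (+1.019) = -2.04 D.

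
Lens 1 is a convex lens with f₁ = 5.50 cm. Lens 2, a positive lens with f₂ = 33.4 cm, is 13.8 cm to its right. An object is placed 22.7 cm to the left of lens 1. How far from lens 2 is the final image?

Lens 1: 1/d_i1 = 1/f₁ − 1/d_o1 = 1/(5.50) − 1/(22.7) = 0.1378, so d_i1 = 7.259 cm.
The intermediate image is 7.259 cm to the right of lens 1, which is 13.8 − (7.259) = 6.541 cm to the left of lens 2, so d_o2 = +6.541 cm.
Lens 2: 1/d_i2 = 1/f₂ − 1/d_o2 = 1/(33.4) − 1/(6.541) = -0.1229, so d_i2 = -8.13 cm.
The final image is virtual, 8.13 cm to the left of lens 2 (overall magnification ≈ -0.40).

8.13 cm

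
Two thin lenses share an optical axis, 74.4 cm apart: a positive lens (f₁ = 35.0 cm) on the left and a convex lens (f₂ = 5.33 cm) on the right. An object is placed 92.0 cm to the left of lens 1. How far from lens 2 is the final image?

7.59 cm

Lens 1: 1/d_i1 = 1/f₁ − 1/d_o1 = 1/(35.0) − 1/(92.0) = 0.01770, so d_i1 = 56.49 cm.
The intermediate image is 56.49 cm to the right of lens 1, which is 74.4 − (56.49) = 17.91 cm to the left of lens 2, so d_o2 = +17.91 cm.
Lens 2: 1/d_i2 = 1/f₂ − 1/d_o2 = 1/(5.33) − 1/(17.91) = 0.1318, so d_i2 = 7.59 cm.
The final image is real, 7.59 cm to the right of lens 2 (overall magnification ≈ 0.26).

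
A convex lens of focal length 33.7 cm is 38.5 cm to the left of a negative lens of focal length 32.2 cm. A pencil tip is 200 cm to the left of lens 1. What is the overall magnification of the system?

m = -0.216

Lens 1: 1/d_i1 = 1/(33.7) − 1/(200) = 0.02467, so d_i1 = 40.53 cm; m₁ = −d_i1/d_o1 = -0.2026.
d_o2 = 38.5 − (40.53) = -2.030 cm (virtual object).
f₂ = −32.2 cm (diverging).
Lens 2: 1/d_i2 = 1/(-32.2) − 1/(-2.030) = 0.4616, so d_i2 = 2.167 cm; m₂ = −d_i2/d_o2 = +1.067.
m = m₁·m₂ = (-0.2026)(+1.067) = -0.216.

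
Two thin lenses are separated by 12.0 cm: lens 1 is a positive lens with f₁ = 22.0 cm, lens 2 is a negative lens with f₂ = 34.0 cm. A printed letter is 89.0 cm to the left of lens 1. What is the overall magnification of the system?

m = -0.665

Lens 1: 1/d_i1 = 1/(22.0) − 1/(89.0) = 0.03422, so d_i1 = 29.22 cm; m₁ = −d_i1/d_o1 = -0.3283.
d_o2 = 12.0 − (29.22) = -17.22 cm (virtual object).
f₂ = −34.0 cm (diverging).
Lens 2: 1/d_i2 = 1/(-34.0) − 1/(-17.22) = 0.02866, so d_i2 = 34.89 cm; m₂ = −d_i2/d_o2 = +2.026.
m = m₁·m₂ = (-0.3283)(+2.026) = -0.665.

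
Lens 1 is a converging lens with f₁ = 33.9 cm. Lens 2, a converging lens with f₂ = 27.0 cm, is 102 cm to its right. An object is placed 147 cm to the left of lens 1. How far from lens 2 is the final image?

Lens 1: 1/d_i1 = 1/f₁ − 1/d_o1 = 1/(33.9) − 1/(147) = 0.02270, so d_i1 = 44.06 cm.
The intermediate image is 44.06 cm to the right of lens 1, which is 102 − (44.06) = 57.94 cm to the left of lens 2, so d_o2 = +57.94 cm.
Lens 2: 1/d_i2 = 1/f₂ − 1/d_o2 = 1/(27.0) − 1/(57.94) = 0.01978, so d_i2 = 50.6 cm.
The final image is real, 50.6 cm to the right of lens 2 (overall magnification ≈ 0.26).

50.6 cm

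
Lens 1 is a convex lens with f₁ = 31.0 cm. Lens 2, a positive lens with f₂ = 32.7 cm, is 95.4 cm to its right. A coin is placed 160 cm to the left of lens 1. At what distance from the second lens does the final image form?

76.8 cm

Lens 1: 1/d_i1 = 1/f₁ − 1/d_o1 = 1/(31.0) − 1/(160) = 0.02601, so d_i1 = 38.45 cm.
The intermediate image is 38.45 cm to the right of lens 1, which is 95.4 − (38.45) = 56.95 cm to the left of lens 2, so d_o2 = +56.95 cm.
Lens 2: 1/d_i2 = 1/f₂ − 1/d_o2 = 1/(32.7) − 1/(56.95) = 0.01302, so d_i2 = 76.8 cm.
The final image is real, 76.8 cm to the right of lens 2 (overall magnification ≈ 0.32).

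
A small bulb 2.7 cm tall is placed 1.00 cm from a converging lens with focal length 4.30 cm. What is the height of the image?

3.52 cm

1/d_i = 1/f − 1/d_o = 1/(4.300) − 1/(1.00) = -0.7674, so d_i = -1.303 cm.
m = −d_i/d_o = +1.303.
|h_i| = |m|·h_o = 1.303 × 2.7 = 3.52 cm. The image is virtual, upright and enlarged, on the same side as the object.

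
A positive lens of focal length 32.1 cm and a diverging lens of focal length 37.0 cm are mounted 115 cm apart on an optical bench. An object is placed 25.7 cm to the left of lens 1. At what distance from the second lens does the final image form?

Lens 1: 1/d_i1 = 1/f₁ − 1/d_o1 = 1/(32.1) − 1/(25.7) = -0.007758, so d_i1 = -128.9 cm.
The intermediate image is 128.9 cm to the left of lens 1 (virtual), which is 115 − (-128.9) = 243.9 cm to the left of lens 2, so d_o2 = +243.9 cm.
Lens 2 is diverging, so f₂ = −37.0 cm.
Lens 2: 1/d_i2 = 1/f₂ − 1/d_o2 = 1/(-37.0) − 1/(243.9) = -0.03113, so d_i2 = -32.1 cm.
The final image is virtual, 32.1 cm to the left of lens 2 (overall magnification ≈ 0.66).

32.1 cm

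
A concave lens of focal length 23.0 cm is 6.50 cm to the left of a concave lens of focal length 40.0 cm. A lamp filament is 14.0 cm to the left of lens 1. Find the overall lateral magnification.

f₁ = −23.0 cm (diverging).
Lens 1: 1/d_i1 = 1/(-23.0) − 1/(14.0) = -0.1149, so d_i1 = -8.703 cm; m₁ = −d_i1/d_o1 = +0.6216.
d_o2 = 6.50 − (-8.703) = 15.20 cm.
f₂ = −40.0 cm (diverging).
Lens 2: 1/d_i2 = 1/(-40.0) − 1/(15.20) = -0.09079, so d_i2 = -11.01 cm; m₂ = −d_i2/d_o2 = +0.7246.
m = m₁·m₂ = (+0.6216)(+0.7246) = +0.450.

m = +0.450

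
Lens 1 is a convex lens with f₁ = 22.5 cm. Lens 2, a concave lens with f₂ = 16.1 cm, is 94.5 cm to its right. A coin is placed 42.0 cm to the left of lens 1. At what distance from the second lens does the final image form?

11.9 cm

Lens 1: 1/d_i1 = 1/f₁ − 1/d_o1 = 1/(22.5) − 1/(42.0) = 0.02063, so d_i1 = 48.46 cm.
The intermediate image is 48.46 cm to the right of lens 1, which is 94.5 − (48.46) = 46.04 cm to the left of lens 2, so d_o2 = +46.04 cm.
Lens 2 is diverging, so f₂ = −16.1 cm.
Lens 2: 1/d_i2 = 1/f₂ − 1/d_o2 = 1/(-16.1) − 1/(46.04) = -0.08383, so d_i2 = -11.9 cm.
The final image is virtual, 11.9 cm to the left of lens 2 (overall magnification ≈ -0.30).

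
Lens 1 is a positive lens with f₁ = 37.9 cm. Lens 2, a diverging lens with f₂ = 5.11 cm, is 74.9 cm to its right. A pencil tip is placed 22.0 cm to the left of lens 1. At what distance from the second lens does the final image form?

Lens 1: 1/d_i1 = 1/f₁ − 1/d_o1 = 1/(37.9) − 1/(22.0) = -0.01907, so d_i1 = -52.44 cm.
The intermediate image is 52.44 cm to the left of lens 1 (virtual), which is 74.9 − (-52.44) = 127.3 cm to the left of lens 2, so d_o2 = +127.3 cm.
Lens 2 is diverging, so f₂ = −5.11 cm.
Lens 2: 1/d_i2 = 1/f₂ − 1/d_o2 = 1/(-5.11) − 1/(127.3) = -0.2036, so d_i2 = -4.91 cm.
The final image is virtual, 4.91 cm to the left of lens 2 (overall magnification ≈ 0.092).

4.91 cm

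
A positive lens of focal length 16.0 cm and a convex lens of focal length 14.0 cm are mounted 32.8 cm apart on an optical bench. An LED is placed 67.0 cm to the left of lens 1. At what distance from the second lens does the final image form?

74.3 cm

Lens 1: 1/d_i1 = 1/f₁ − 1/d_o1 = 1/(16.0) − 1/(67.0) = 0.04757, so d_i1 = 21.02 cm.
The intermediate image is 21.02 cm to the right of lens 1, which is 32.8 − (21.02) = 11.78 cm to the left of lens 2, so d_o2 = +11.78 cm.
Lens 2: 1/d_i2 = 1/f₂ − 1/d_o2 = 1/(14.0) − 1/(11.78) = -0.01346, so d_i2 = -74.3 cm.
The final image is virtual, 74.3 cm to the left of lens 2 (overall magnification ≈ -2.0).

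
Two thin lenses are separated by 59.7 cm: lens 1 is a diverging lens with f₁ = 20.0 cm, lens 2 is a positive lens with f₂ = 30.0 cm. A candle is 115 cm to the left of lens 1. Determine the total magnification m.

m = -0.0951

f₁ = −20.0 cm (diverging).
Lens 1: 1/d_i1 = 1/(-20.0) − 1/(115) = -0.05870, so d_i1 = -17.04 cm; m₁ = −d_i1/d_o1 = +0.1482.
d_o2 = 59.7 − (-17.04) = 76.74 cm.
Lens 2: 1/d_i2 = 1/(30.0) − 1/(76.74) = 0.02030, so d_i2 = 49.26 cm; m₂ = −d_i2/d_o2 = -0.6418.
m = m₁·m₂ = (+0.1482)(-0.6418) = -0.0951.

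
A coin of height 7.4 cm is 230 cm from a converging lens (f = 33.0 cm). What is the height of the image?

1/d_i = 1/f − 1/d_o = 1/(33.00) − 1/(230) = 0.02596, so d_i = 38.53 cm.
m = −d_i/d_o = -0.1675.
|h_i| = |m|·h_o = 0.1675 × 7.4 = 1.24 cm. The image is real, inverted and reduced, on the far side of the lens.

1.24 cm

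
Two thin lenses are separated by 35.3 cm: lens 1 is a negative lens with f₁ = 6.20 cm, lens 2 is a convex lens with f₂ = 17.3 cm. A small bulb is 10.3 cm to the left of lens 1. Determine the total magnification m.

m = -0.297

f₁ = −6.20 cm (diverging).
Lens 1: 1/d_i1 = 1/(-6.20) − 1/(10.3) = -0.2584, so d_i1 = -3.870 cm; m₁ = −d_i1/d_o1 = +0.3757.
d_o2 = 35.3 − (-3.870) = 39.17 cm.
Lens 2: 1/d_i2 = 1/(17.3) − 1/(39.17) = 0.03227, so d_i2 = 30.98 cm; m₂ = −d_i2/d_o2 = -0.7910.
m = m₁·m₂ = (+0.3757)(-0.7910) = -0.297.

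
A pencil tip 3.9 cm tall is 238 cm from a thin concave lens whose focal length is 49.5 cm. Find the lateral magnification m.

m = +0.172

For a concave lens, f = -49.5 cm.
1/d_i = 1/f − 1/d_o = 1/(-49.50) − 1/(238) = -0.02440, so d_i = -40.98 cm.
m = −d_i/d_o = −(-40.98)/(238) = +0.172.
The image is virtual, upright and reduced, on the same side as the object.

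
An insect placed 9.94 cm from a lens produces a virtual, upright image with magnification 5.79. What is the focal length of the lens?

f = 12.0 cm (converging)

m = −d_i/d_o ⇒ d_i = −m·d_o = −(+5.79)·(9.94) = -57.55 cm.
1/f = 1/d_o + 1/d_i = 1/(9.94) + 1/(-57.55) = 0.08323, so f = 12.0 cm.
Since f is positive, the lens is converging.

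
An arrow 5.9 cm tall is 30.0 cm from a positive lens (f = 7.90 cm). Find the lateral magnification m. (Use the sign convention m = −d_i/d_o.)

1/d_i = 1/f − 1/d_o = 1/(7.900) − 1/(30.0) = 0.09325, so d_i = 10.72 cm.
m = −d_i/d_o = −(10.72)/(30.0) = -0.357.
The image is real, inverted and reduced, on the far side of the lens.

m = -0.357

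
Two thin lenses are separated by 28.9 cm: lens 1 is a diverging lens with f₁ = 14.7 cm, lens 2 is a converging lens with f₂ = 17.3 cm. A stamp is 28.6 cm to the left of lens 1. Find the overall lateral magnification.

m = -0.276

f₁ = −14.7 cm (diverging).
Lens 1: 1/d_i1 = 1/(-14.7) − 1/(28.6) = -0.1030, so d_i1 = -9.709 cm; m₁ = −d_i1/d_o1 = +0.3395.
d_o2 = 28.9 − (-9.709) = 38.61 cm.
Lens 2: 1/d_i2 = 1/(17.3) − 1/(38.61) = 0.03190, so d_i2 = 31.34 cm; m₂ = −d_i2/d_o2 = -0.8118.
m = m₁·m₂ = (+0.3395)(-0.8118) = -0.276.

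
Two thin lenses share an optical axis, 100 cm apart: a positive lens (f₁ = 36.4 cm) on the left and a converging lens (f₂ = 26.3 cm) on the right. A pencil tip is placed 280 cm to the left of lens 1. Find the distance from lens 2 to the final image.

48.0 cm

Lens 1: 1/d_i1 = 1/f₁ − 1/d_o1 = 1/(36.4) − 1/(280) = 0.02390, so d_i1 = 41.84 cm.
The intermediate image is 41.84 cm to the right of lens 1, which is 100 − (41.84) = 58.16 cm to the left of lens 2, so d_o2 = +58.16 cm.
Lens 2: 1/d_i2 = 1/f₂ − 1/d_o2 = 1/(26.3) − 1/(58.16) = 0.02083, so d_i2 = 48.0 cm.
The final image is real, 48.0 cm to the right of lens 2 (overall magnification ≈ 0.12).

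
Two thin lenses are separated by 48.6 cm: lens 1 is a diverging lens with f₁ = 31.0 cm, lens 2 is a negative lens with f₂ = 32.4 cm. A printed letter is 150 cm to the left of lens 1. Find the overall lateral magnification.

m = +0.0520

f₁ = −31.0 cm (diverging).
Lens 1: 1/d_i1 = 1/(-31.0) − 1/(150) = -0.03892, so d_i1 = -25.69 cm; m₁ = −d_i1/d_o1 = +0.1713.
d_o2 = 48.6 − (-25.69) = 74.29 cm.
f₂ = −32.4 cm (diverging).
Lens 2: 1/d_i2 = 1/(-32.4) − 1/(74.29) = -0.04432, so d_i2 = -22.56 cm; m₂ = −d_i2/d_o2 = +0.3037.
m = m₁·m₂ = (+0.1713)(+0.3037) = +0.0520.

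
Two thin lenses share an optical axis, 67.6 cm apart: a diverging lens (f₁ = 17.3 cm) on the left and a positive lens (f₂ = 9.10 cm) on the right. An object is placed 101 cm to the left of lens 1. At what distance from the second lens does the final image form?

Lens 1 is diverging, so f₁ = −17.3 cm.
Lens 1: 1/d_i1 = 1/f₁ − 1/d_o1 = 1/(-17.3) − 1/(101) = -0.06770, so d_i1 = -14.77 cm.
The intermediate image is 14.77 cm to the left of lens 1 (virtual), which is 67.6 − (-14.77) = 82.37 cm to the left of lens 2, so d_o2 = +82.37 cm.
Lens 2: 1/d_i2 = 1/f₂ − 1/d_o2 = 1/(9.10) − 1/(82.37) = 0.09775, so d_i2 = 10.2 cm.
The final image is real, 10.2 cm to the right of lens 2 (overall magnification ≈ -0.018).

10.2 cm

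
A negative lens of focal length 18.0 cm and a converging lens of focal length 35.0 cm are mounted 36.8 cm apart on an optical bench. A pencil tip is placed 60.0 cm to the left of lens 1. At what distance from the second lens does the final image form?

Lens 1 is diverging, so f₁ = −18.0 cm.
Lens 1: 1/d_i1 = 1/f₁ − 1/d_o1 = 1/(-18.0) − 1/(60.0) = -0.07222, so d_i1 = -13.85 cm.
The intermediate image is 13.85 cm to the left of lens 1 (virtual), which is 36.8 − (-13.85) = 50.65 cm to the left of lens 2, so d_o2 = +50.65 cm.
Lens 2: 1/d_i2 = 1/f₂ − 1/d_o2 = 1/(35.0) − 1/(50.65) = 0.008828, so d_i2 = 113 cm.
The final image is real, 113 cm to the right of lens 2 (overall magnification ≈ -0.52).

113 cm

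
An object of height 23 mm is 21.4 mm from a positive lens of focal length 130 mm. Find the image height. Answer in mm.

1/d_i = 1/f − 1/d_o = 1/(130.0) − 1/(21.4) = -0.03904, so d_i = -25.62 mm.
m = −d_i/d_o = +1.197.
|h_i| = |m|·h_o = 1.197 × 23 = 27.5 mm. The image is virtual, upright and enlarged, on the same side as the object.

27.5 mm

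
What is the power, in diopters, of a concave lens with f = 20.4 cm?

P = -4.90 D

For a concave lens, f = −20.4 cm.
f = -20.4 cm = -0.204 m.
P = 1/f = 1/(-0.204 m) = -4.90 D.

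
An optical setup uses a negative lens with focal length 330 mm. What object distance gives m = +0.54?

281 mm

For a negative lens, f = -330 mm.
m = −d_i/d_o ⇒ d_i = −m·d_o.
1/f = 1/d_o + 1/d_i = 1/d_o − 1/(m·d_o) = (1 − 1/m)/d_o, so d_o = f(1 − 1/m) = (-330.0)(1 − 1/(+0.54)) = 281 mm.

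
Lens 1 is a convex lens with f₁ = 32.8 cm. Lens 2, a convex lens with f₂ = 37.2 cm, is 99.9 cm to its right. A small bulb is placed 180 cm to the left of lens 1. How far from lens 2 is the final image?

Lens 1: 1/d_i1 = 1/f₁ − 1/d_o1 = 1/(32.8) − 1/(180) = 0.02493, so d_i1 = 40.11 cm.
The intermediate image is 40.11 cm to the right of lens 1, which is 99.9 − (40.11) = 59.79 cm to the left of lens 2, so d_o2 = +59.79 cm.
Lens 2: 1/d_i2 = 1/f₂ − 1/d_o2 = 1/(37.2) − 1/(59.79) = 0.01016, so d_i2 = 98.5 cm.
The final image is real, 98.5 cm to the right of lens 2 (overall magnification ≈ 0.37).

98.5 cm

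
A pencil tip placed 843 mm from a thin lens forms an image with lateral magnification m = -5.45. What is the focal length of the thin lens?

m = −d_i/d_o ⇒ d_i = −m·d_o = −(-5.45)·(843) = 4594 mm.
1/f = 1/d_o + 1/d_i = 1/(843) + 1/(4594) = 0.001404, so f = 712 mm.
Since f is positive, the thin lens is converging.

f = 712 mm (converging)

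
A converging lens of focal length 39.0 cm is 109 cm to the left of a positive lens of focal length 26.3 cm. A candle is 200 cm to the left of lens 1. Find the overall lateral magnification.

Lens 1: 1/d_i1 = 1/(39.0) − 1/(200) = 0.02064, so d_i1 = 48.45 cm; m₁ = −d_i1/d_o1 = -0.2423.
d_o2 = 109 − (48.45) = 60.55 cm.
Lens 2: 1/d_i2 = 1/(26.3) − 1/(60.55) = 0.02151, so d_i2 = 46.50 cm; m₂ = −d_i2/d_o2 = -0.7679.
m = m₁·m₂ = (-0.2423)(-0.7679) = +0.186.

m = +0.186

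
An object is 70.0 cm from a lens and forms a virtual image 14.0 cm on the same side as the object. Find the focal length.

f = -17.5 cm (diverging)

Virtual image ⇒ d_i = −14.0 cm.
1/f = 1/d_o + 1/d_i = 1/(70.0) + 1/(-14.0) = -0.05714, so f = -17.5 cm.
Since f is negative, the lens is diverging.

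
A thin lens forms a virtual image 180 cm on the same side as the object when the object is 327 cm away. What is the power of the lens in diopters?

P = -0.250 D

Virtual image ⇒ d_i = −180 cm.
1/f = 1/d_o + 1/d_i = 1/(327) + 1/(-180) = -0.002497 cm⁻¹.
f = -400.4 cm = -4.004 m, so P = 1/f = -0.250 D.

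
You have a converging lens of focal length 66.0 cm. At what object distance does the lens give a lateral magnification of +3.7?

m = −d_i/d_o ⇒ d_i = −m·d_o.
1/f = 1/d_o + 1/d_i = 1/d_o − 1/(m·d_o) = (1 − 1/m)/d_o, so d_o = f(1 − 1/m) = (66.00)(1 − 1/(+3.7)) = 48.2 cm.

48.2 cm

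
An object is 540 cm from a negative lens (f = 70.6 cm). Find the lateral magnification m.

m = +0.116

For a negative lens, f = -70.6 cm.
1/d_i = 1/f − 1/d_o = 1/(-70.60) − 1/(540) = -0.01602, so d_i = -62.44 cm.
m = −d_i/d_o = −(-62.44)/(540) = +0.116.
The image is virtual, upright and reduced, on the same side as the object.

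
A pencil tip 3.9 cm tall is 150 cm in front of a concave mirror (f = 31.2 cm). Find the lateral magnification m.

m = -0.263

1/d_i = 1/f − 1/d_o = 1/(31.20) − 1/(150) = 0.02538, so d_i = 39.39 cm.
m = −d_i/d_o = −(39.39)/(150) = -0.263.
The image is real, inverted and reduced, in front of the mirror.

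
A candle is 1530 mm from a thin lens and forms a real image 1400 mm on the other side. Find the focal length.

Real image ⇒ d_i = +1400 mm.
1/f = 1/d_o + 1/d_i = 1/(1530) + 1/(1400) = 0.001368, so f = 731 mm.
Since f is positive, the thin lens is converging.

f = 731 mm (converging)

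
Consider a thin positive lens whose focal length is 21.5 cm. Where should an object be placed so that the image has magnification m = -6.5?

24.8 cm

m = −d_i/d_o ⇒ d_i = −m·d_o.
1/f = 1/d_o + 1/d_i = 1/d_o − 1/(m·d_o) = (1 − 1/m)/d_o, so d_o = f(1 − 1/m) = (21.50)(1 − 1/(-6.5)) = 24.8 cm.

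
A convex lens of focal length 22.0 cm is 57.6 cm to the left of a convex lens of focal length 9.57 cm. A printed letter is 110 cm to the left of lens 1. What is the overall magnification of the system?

Lens 1: 1/d_i1 = 1/(22.0) − 1/(110) = 0.03636, so d_i1 = 27.50 cm; m₁ = −d_i1/d_o1 = -0.2500.
d_o2 = 57.6 − (27.50) = 30.10 cm.
Lens 2: 1/d_i2 = 1/(9.57) − 1/(30.10) = 0.07127, so d_i2 = 14.03 cm; m₂ = −d_i2/d_o2 = -0.4661.
m = m₁·m₂ = (-0.2500)(-0.4661) = +0.117.

m = +0.117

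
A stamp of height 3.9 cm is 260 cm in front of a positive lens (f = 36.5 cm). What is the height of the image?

0.637 cm

1/d_i = 1/f − 1/d_o = 1/(36.50) − 1/(260) = 0.02355, so d_i = 42.46 cm.
m = −d_i/d_o = -0.1633.
|h_i| = |m|·h_o = 0.1633 × 3.9 = 0.637 cm. The image is real, inverted and reduced, on the far side of the lens.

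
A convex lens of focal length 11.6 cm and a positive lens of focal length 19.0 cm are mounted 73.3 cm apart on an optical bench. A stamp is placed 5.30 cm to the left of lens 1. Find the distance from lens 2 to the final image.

24.6 cm

Lens 1: 1/d_i1 = 1/f₁ − 1/d_o1 = 1/(11.6) − 1/(5.30) = -0.1025, so d_i1 = -9.759 cm.
The intermediate image is 9.759 cm to the left of lens 1 (virtual), which is 73.3 − (-9.759) = 83.06 cm to the left of lens 2, so d_o2 = +83.06 cm.
Lens 2: 1/d_i2 = 1/f₂ − 1/d_o2 = 1/(19.0) − 1/(83.06) = 0.04059, so d_i2 = 24.6 cm.
The final image is real, 24.6 cm to the right of lens 2 (overall magnification ≈ -0.55).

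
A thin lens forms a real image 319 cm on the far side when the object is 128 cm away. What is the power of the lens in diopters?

d_i = +319 cm.
1/f = 1/d_o + 1/d_i = 1/(128) + 1/(319) = 0.01095 cm⁻¹.
f = 91.35 cm = 0.9135 m, so P = 1/f = +1.09 D.

P = +1.09 D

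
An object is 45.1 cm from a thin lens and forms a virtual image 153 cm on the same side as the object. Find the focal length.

f = 64.0 cm (converging)

Virtual image ⇒ d_i = −153 cm.
1/f = 1/d_o + 1/d_i = 1/(45.1) + 1/(-153) = 0.01564, so f = 64.0 cm.
Since f is positive, the thin lens is converging.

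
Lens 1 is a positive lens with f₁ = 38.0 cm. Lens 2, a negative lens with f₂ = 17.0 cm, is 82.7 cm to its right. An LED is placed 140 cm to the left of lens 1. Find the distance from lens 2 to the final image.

10.9 cm

Lens 1: 1/d_i1 = 1/f₁ − 1/d_o1 = 1/(38.0) − 1/(140) = 0.01917, so d_i1 = 52.16 cm.
The intermediate image is 52.16 cm to the right of lens 1, which is 82.7 − (52.16) = 30.54 cm to the left of lens 2, so d_o2 = +30.54 cm.
Lens 2 is diverging, so f₂ = −17.0 cm.
Lens 2: 1/d_i2 = 1/f₂ − 1/d_o2 = 1/(-17.0) − 1/(30.54) = -0.09157, so d_i2 = -10.9 cm.
The final image is virtual, 10.9 cm to the left of lens 2 (overall magnification ≈ -0.13).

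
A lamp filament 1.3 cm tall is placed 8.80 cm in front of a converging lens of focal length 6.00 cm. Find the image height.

2.79 cm

1/d_i = 1/f − 1/d_o = 1/(6.000) − 1/(8.80) = 0.05303, so d_i = 18.86 cm.
m = −d_i/d_o = -2.143.
|h_i| = |m|·h_o = 2.143 × 1.3 = 2.79 cm. The image is real, inverted and enlarged, on the far side of the lens.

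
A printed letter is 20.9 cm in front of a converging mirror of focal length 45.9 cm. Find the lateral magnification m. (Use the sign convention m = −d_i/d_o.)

1/d_i = 1/f − 1/d_o = 1/(45.90) − 1/(20.9) = -0.02606, so d_i = -38.37 cm.
m = −d_i/d_o = −(-38.37)/(20.9) = +1.84.
The image is virtual, upright and enlarged, behind the mirror.

m = +1.84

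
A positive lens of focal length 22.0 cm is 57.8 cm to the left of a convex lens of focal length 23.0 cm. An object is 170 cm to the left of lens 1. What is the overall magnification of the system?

Lens 1: 1/d_i1 = 1/(22.0) − 1/(170) = 0.03957, so d_i1 = 25.27 cm; m₁ = −d_i1/d_o1 = -0.1486.
d_o2 = 57.8 − (25.27) = 32.53 cm.
Lens 2: 1/d_i2 = 1/(23.0) − 1/(32.53) = 0.01274, so d_i2 = 78.51 cm; m₂ = −d_i2/d_o2 = -2.413.
m = m₁·m₂ = (-0.1486)(-2.413) = +0.359.

m = +0.359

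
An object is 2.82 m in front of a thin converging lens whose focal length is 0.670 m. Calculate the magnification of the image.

m = -0.312

1/d_i = 1/f − 1/d_o = 1/(0.6700) − 1/(2.82) = 1.138, so d_i = 0.8788 m.
m = −d_i/d_o = −(0.8788)/(2.82) = -0.312.
The image is real, inverted and reduced, on the far side of the lens.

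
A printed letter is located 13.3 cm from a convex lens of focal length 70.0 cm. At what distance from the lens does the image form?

Lens equation: 1/q = 1/f − 1/p = 1/(70.00) − 1/(13.3) = 0.01429 − 0.07519 = -0.06090, so q = -16.4 cm.
The image is virtual, upright and enlarged, on the same side as the object.

16.4 cm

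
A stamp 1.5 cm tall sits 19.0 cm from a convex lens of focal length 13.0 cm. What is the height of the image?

3.25 cm

1/d_i = 1/f − 1/d_o = 1/(13.00) − 1/(19.0) = 0.02429, so d_i = 41.17 cm.
m = −d_i/d_o = -2.167.
|h_i| = |m|·h_o = 2.167 × 1.5 = 3.25 cm. The image is real, inverted and enlarged, on the far side of the lens.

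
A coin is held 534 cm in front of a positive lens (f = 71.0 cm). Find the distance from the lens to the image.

81.9 cm

Thin-lens equation: 1/s_i = 1/f − 1/s_o = 1/(71.00) − 1/(534) = 0.01408 − 0.001873 = 0.01221, so s_i = 81.9 cm.
The image is real, inverted and reduced, on the far side of the lens.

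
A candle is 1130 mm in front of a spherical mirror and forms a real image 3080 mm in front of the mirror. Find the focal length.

f = 827 mm (concave)

Real image ⇒ d_i = +3080 mm.
1/f = 1/d_o + 1/d_i = 1/(1130) + 1/(3080) = 0.001210, so f = 827 mm.
Since f is positive, the spherical mirror is concave.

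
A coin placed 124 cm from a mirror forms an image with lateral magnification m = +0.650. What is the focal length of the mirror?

m = −d_i/d_o ⇒ d_i = −m·d_o = −(+0.650)·(124) = -80.60 cm.
1/f = 1/d_o + 1/d_i = 1/(124) + 1/(-80.60) = -0.004342, so f = -230 cm.
Since f is negative, the mirror is convex.

f = -230 cm (convex)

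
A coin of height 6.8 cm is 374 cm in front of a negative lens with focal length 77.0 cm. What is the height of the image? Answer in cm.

For a negative lens, f = -77.0 cm.
1/d_i = 1/f − 1/d_o = 1/(-77.00) − 1/(374) = -0.01566, so d_i = -63.85 cm.
m = −d_i/d_o = +0.1707.
|h_i| = |m|·h_o = 0.1707 × 6.8 = 1.16 cm. The image is virtual, upright and reduced, on the same side as the object.

1.16 cm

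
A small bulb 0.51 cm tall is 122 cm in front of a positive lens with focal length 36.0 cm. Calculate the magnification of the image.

1/d_i = 1/f − 1/d_o = 1/(36.00) − 1/(122) = 0.01958, so d_i = 51.07 cm.
m = −d_i/d_o = −(51.07)/(122) = -0.419.
The image is real, inverted and reduced, on the far side of the lens.

m = -0.419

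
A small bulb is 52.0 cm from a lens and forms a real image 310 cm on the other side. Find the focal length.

f = 44.5 cm (converging)

Real image ⇒ d_i = +310 cm.
1/f = 1/d_o + 1/d_i = 1/(52.0) + 1/(310) = 0.02246, so f = 44.5 cm.
Since f is positive, the lens is converging.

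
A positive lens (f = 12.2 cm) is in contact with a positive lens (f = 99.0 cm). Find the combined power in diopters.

P₁ = 1/f₁ = 1/(0.122 m) = +8.197 D; P₂ = 1/f₂ = 1/(0.990 m) = +1.010 D.
For thin lenses in contact, P = P₁ + P₂ = (+8.197) + (+1.010) = +9.21 D.

P = +9.21 D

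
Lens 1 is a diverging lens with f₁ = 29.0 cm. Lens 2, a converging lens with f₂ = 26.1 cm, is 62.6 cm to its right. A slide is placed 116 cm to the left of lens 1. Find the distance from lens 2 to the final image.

Lens 1 is diverging, so f₁ = −29.0 cm.
Lens 1: 1/d_i1 = 1/f₁ − 1/d_o1 = 1/(-29.0) − 1/(116) = -0.04310, so d_i1 = -23.20 cm.
The intermediate image is 23.20 cm to the left of lens 1 (virtual), which is 62.6 − (-23.20) = 85.80 cm to the left of lens 2, so d_o2 = +85.80 cm.
Lens 2: 1/d_i2 = 1/f₂ − 1/d_o2 = 1/(26.1) − 1/(85.80) = 0.02666, so d_i2 = 37.5 cm.
The final image is real, 37.5 cm to the right of lens 2 (overall magnification ≈ -0.087).

37.5 cm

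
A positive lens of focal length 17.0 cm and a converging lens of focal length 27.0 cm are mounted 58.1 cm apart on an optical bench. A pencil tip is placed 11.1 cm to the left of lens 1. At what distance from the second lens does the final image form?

38.6 cm

Lens 1: 1/d_i1 = 1/f₁ − 1/d_o1 = 1/(17.0) − 1/(11.1) = -0.03127, so d_i1 = -31.98 cm.
The intermediate image is 31.98 cm to the left of lens 1 (virtual), which is 58.1 − (-31.98) = 90.08 cm to the left of lens 2, so d_o2 = +90.08 cm.
Lens 2: 1/d_i2 = 1/f₂ − 1/d_o2 = 1/(27.0) − 1/(90.08) = 0.02594, so d_i2 = 38.6 cm.
The final image is real, 38.6 cm to the right of lens 2 (overall magnification ≈ -1.2).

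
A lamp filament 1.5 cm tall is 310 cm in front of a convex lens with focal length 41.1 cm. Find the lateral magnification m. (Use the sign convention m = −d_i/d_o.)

m = -0.153

1/d_i = 1/f − 1/d_o = 1/(41.10) − 1/(310) = 0.02111, so d_i = 47.38 cm.
m = −d_i/d_o = −(47.38)/(310) = -0.153.
The image is real, inverted and reduced, on the far side of the lens.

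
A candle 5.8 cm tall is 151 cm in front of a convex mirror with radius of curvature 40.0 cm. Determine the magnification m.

m = +0.117

f = R/2 = 40.0/2 = 20.00 cm; for a convex mirror, f = -20.00 cm.
1/d_i = 1/f − 1/d_o = 1/(-20.00) − 1/(151) = -0.05662, so d_i = -17.66 cm.
m = −d_i/d_o = −(-17.66)/(151) = +0.117.
The image is virtual, upright and reduced, behind the mirror.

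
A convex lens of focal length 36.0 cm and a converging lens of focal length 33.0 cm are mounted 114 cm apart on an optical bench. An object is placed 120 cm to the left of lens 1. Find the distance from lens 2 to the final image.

69.8 cm

Lens 1: 1/d_i1 = 1/f₁ − 1/d_o1 = 1/(36.0) − 1/(120) = 0.01944, so d_i1 = 51.43 cm.
The intermediate image is 51.43 cm to the right of lens 1, which is 114 − (51.43) = 62.57 cm to the left of lens 2, so d_o2 = +62.57 cm.
Lens 2: 1/d_i2 = 1/f₂ − 1/d_o2 = 1/(33.0) − 1/(62.57) = 0.01432, so d_i2 = 69.8 cm.
The final image is real, 69.8 cm to the right of lens 2 (overall magnification ≈ 0.48).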